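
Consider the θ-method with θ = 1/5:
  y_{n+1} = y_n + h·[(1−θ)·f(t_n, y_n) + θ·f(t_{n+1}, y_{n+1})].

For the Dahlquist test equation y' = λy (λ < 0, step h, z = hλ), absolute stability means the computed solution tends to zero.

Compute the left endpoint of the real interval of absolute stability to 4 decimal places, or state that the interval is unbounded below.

With y'=λy (z=hλ):
  y_{n+1} = y_n + z·[4/5·y_n + 1/5·y_{n+1}] ⇒ (1 − 1/5z)y_{n+1} = (1 + 4/5z)y_n
  R(z) = (1 + 4/5z)/(1 − 1/5z).

Find x<0 with |R(x)|<1.
x=-1.7: |R|=0.2687
R=−1: 1+4/5x = −1+1/5x ⇒ -3/5x=2 ⇒ x=2/(-3/5)=-3.3333
Confirm numerically:
  x=-3.042: |R|=0.89132 <1
  x=-2.929: |R|=0.84702 <1
  x=-2.343: |R|=0.59540 <1
  x=-2.089: |R|=0.47341 <1
  x=-3.797: |R|=1.15812 >1
  x=-3.428: |R|=1.03370 >1
  x=-3.366: |R|=1.01171 >1
So |R|<1 on (-3.3333, 0).

z* = -3.3333.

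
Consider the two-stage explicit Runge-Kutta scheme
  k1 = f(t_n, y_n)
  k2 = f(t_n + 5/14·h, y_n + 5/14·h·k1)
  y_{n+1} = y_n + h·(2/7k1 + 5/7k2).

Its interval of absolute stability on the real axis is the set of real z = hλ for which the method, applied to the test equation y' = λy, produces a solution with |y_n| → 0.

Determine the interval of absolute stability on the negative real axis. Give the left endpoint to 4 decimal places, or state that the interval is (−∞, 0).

(-3.9200, 0).

With y'=λy (z=hλ):
  k1=λy_n ⇒ h·k1=z·y_n;  k2=λ(1+5/14z)y_n ⇒ h·k2=z(1+5/14z)y_n
  y_{n+1}/y_n = 1 + 2/7z + 5/7z(1+5/14z) = 1 + z + 25/98z²
  ⇒ R(z) = 1 + z + 25/98z².

Boundary: |R(x)|=1, x<0.
x=-1.12: |R|=0.2000
R=1: x+25/98x²=0 ⇒ x=−98/25=-3.9200; min R=1−1/(4·25/98)=0.0200>−1
Confirm numerically:
  x=-3.614: |R|=0.71789 <1
  x=-2.710: |R|=0.16349 <1
  x=-2.205: |R|=0.03531 <1
  x=-4.501: |R|=1.66711 >1
  x=-4.487: |R|=1.64901 >1
So |R|<1 on (-3.9200, 0).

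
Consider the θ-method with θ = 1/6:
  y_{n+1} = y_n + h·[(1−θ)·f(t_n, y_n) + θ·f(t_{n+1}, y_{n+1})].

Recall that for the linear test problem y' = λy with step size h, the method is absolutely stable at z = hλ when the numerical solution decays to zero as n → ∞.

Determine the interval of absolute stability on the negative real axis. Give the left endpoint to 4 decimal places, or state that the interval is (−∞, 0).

On y'=λy, z=hλ:
  y_{n+1} = y_n + z·[5/6·y_n + 1/6·y_{n+1}] ⇒ (1 − 1/6z)y_{n+1} = (1 + 5/6z)y_n
  ⇒ R(z) = (1 + 5/6z)/(1 − 1/6z).

Find x<0 with |R(x)|<1.
x=-1.44: |R|=0.1613
R=−1: 1+5/6x = −1+1/6x ⇒ -2/3x=2 ⇒ x=2/(-2/3)=-3.0000
Confirm numerically:
  x=-2.847: |R|=0.93082 <1
  x=-2.248: |R|=0.63531 <1
  x=-1.486: |R|=0.19102 <1
  x=-1.247: |R|=0.03243 <1
  x=-3.568: |R|=1.23746 >1
  x=-3.491: |R|=1.20693 >1
  x=-3.252: |R|=1.10895 >1
Interval (-3.0000, 0).

(-3.0000, 0).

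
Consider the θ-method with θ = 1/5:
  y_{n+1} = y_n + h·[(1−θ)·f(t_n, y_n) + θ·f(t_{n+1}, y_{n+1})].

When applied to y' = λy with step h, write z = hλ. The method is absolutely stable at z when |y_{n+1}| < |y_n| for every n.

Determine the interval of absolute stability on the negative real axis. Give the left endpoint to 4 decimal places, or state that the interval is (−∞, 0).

Test eqn y'=λy, z=hλ:
  y_{n+1} = y_n + z·[4/5·y_n + 1/5·y_{n+1}] ⇒ (1 − 1/5z)y_{n+1} = (1 + 4/5z)y_n
  ⇒ R(z) = (1 + 4/5z)/(1 − 1/5z).

Need |R(x)|<1, x<0.
x=-0.56: |R|=0.4964
R=−1: 1+4/5x = −1+1/5x ⇒ -3/5x=2 ⇒ x=2/(-3/5)=-3.3333
Confirm numerically:
  x=-3.296: |R|=0.98650 <1
  x=-1.996: |R|=0.42653 <1
  x=-1.802: |R|=0.32461 <1
  x=-3.797: |R|=1.15812 >1
  x=-3.475: |R|=1.05015 >1
So |R|<1 on (-3.3333, 0).

z∈(-3.3333,0).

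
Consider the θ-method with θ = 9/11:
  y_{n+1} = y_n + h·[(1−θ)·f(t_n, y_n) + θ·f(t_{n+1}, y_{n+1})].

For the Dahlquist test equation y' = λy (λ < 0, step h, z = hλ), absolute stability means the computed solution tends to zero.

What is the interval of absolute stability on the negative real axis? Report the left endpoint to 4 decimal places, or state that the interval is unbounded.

(−∞, 0) — no finite endpoint.

Test eqn y'=λy, z=hλ:
  y_{n+1} = y_n + z·[2/11·y_n + 9/11·y_{n+1}] ⇒ (1 − 9/11z)y_{n+1} = (1 + 2/11z)y_n
  ⇒ R(z) = (1 + 2/11z)/(1 − 9/11z).

Need |R(x)|<1, x<0.
x=-1.54: |R|=0.3186
x=-2: |R|=0.2414
x=-10: |R|=0.0891
x=-100: |R|=0.2075
θ=9/11≥1/2 ⇒ |1+2/11x|<|1−9/11x| ∀x<0 ⇒ interval (−∞,0).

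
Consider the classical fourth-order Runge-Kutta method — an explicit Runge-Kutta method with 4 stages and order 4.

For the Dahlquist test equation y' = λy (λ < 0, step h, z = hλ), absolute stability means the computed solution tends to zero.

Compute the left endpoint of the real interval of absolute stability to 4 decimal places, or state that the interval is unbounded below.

With y'=λy (z=hλ):
  order 4, 4-stage ⇒ R(z)=1+z+z^2/2+z^3/6+z^4/24
  (e.g. R(-0.59)=0.55487, |R|=0.55487)

Boundary: |R(x)|=1, x<0.
x=-0.59: |R|=0.5549
|R(-3.05)|=1.4782 |R(-2.41)|=0.5667 |R(-1.86)|=0.2960
Bisect:
  x_lo=-3.5101 |R|=2.7676  x_hi=-0.0627 |R|=0.9392
  mid=-1.78641 |R|=0.28341 →hi
  mid=-2.64826 |R|=0.81230 →hi
  mid=-3.07919 |R|=1.54138 →lo
  mid=-2.86372 |R|=1.12483 →lo
  mid=-2.75599 |R|=0.95671 →hi
  mid=-2.80986 |R|=1.03767 →lo
  mid=-2.78292 |R|=0.99643 →hi
  mid=-2.79639 |R|=1.01686 →lo
  mid=-2.78966 |R|=1.00660 →lo
  ...
  [-2.78545,-2.78524] ⇒ x*=-2.7853
So |R|<1 on (-2.7853, 0).

left endpoint -2.7853.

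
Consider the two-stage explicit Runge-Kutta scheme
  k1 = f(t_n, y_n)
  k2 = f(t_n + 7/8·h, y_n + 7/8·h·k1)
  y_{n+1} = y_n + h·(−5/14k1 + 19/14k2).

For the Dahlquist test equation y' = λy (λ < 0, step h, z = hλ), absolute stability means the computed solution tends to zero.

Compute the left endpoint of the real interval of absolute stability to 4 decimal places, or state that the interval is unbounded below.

Set f=λy, z=hλ:
  k1=λy_n ⇒ h·k1=z·y_n;  k2=λ(1+7/8z)y_n ⇒ h·k2=z(1+7/8z)y_n
  y_{n+1}/y_n = 1 − 5/14z + 19/14z(1+7/8z) = 1 + z + 19/16z²
  Hence R(z) = 1 + z + 19/16z².

Solve |R(x)|<1 on ℝ⁻.
x=-1.12: |R|=1.3696
R=1: x+19/16x²=0 ⇒ x=−16/19=-0.8421; min R=1−1/(4·19/16)=0.7895>−1
Confirm numerically:
  x=-0.776: |R|=0.93908 <1
  x=-0.717: |R|=0.89348 <1
  x=-0.485: |R|=0.79433 <1
  x=-0.438: |R|=0.78981 <1
  x=-1.256: |R|=1.61732 >1
  x=-1.174: |R|=1.46270 >1
  x=-0.972: |R|=1.14993 >1
Interval (-0.8421, 0).

left endpoint -0.8421.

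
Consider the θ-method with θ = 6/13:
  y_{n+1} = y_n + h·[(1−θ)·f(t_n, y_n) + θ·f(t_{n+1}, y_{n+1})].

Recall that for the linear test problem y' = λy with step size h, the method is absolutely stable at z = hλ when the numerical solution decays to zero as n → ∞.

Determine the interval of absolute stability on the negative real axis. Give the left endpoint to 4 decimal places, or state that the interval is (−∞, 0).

Set f=λy, z=hλ:
  y_{n+1} = y_n + z·[7/13·y_n + 6/13·y_{n+1}] ⇒ (1 − 6/13z)y_{n+1} = (1 + 7/13z)y_n
  so R(z) = (1 + 7/13z)/(1 − 6/13z).

Need |R(x)|<1, x<0.
x=-1.17: |R|=0.2403
R=−1: 1+7/13x = −1+6/13x ⇒ -1/13x=2 ⇒ x=2/(-1/13)=-26.0000
Confirm numerically:
  x=-12.846: |R|=0.85397 <1
  x=-12.177: |R|=0.83938 <1
  x=-11.030: |R|=0.81094 <1
  x=-26.579: |R|=1.00336 >1
  x=-26.350: |R|=1.00205 >1
Stable set (-26.0000, 0).

(-26.0000, 0).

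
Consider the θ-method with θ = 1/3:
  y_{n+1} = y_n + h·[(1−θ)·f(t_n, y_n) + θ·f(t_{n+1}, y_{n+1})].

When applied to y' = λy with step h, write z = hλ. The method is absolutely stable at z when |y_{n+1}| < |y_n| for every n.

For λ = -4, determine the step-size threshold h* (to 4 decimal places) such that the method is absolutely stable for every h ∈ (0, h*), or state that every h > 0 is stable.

(-6.0000,0); λ=-4 ⇒ h* = (6)/4 = 1.5000.

On y'=λy, z=hλ:
  y_{n+1} = y_n + z·[2/3·y_n + 1/3·y_{n+1}] ⇒ (1 − 1/3z)y_{n+1} = (1 + 2/3z)y_n
  Hence R(z) = (1 + 2/3z)/(1 − 1/3z).

Need |R(x)|<1, x<0.
x=-1.02: |R|=0.2388
R=−1: 1+2/3x = −1+1/3x ⇒ -1/3x=2 ⇒ x=2/(-1/3)=-6.0000
Confirm numerically:
  x=-4.528: |R|=0.80446 <1
  x=-4.234: |R|=0.75588 <1
  x=-3.199: |R|=0.54815 <1
  x=-3.176: |R|=0.54275 <1
  x=-6.319: |R|=1.03423 >1
  x=-6.317: |R|=1.03402 >1
So |R|<1 on (-6.0000, 0).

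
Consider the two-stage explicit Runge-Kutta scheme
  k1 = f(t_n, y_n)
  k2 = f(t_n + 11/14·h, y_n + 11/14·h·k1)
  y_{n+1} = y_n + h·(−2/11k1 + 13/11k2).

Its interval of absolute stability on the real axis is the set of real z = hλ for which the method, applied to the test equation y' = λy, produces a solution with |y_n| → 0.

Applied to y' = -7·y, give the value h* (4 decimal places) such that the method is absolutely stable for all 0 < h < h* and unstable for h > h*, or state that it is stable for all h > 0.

Set f=λy, z=hλ:
  k1=λy_n ⇒ h·k1=z·y_n;  k2=λ(1+11/14z)y_n ⇒ h·k2=z(1+11/14z)y_n
  y_{n+1}/y_n = 1 − 2/11z + 13/11z(1+11/14z) = 1 + z + 13/14z²
  Hence R(z) = 1 + z + 13/14z².

Solve |R(x)|<1 on ℝ⁻.
x=-0.82: |R|=0.8044
R=1: x+13/14x²=0 ⇒ x=−14/13=-1.0769; min R=1−1/(4·13/14)=0.7308>−1
Confirm numerically:
  x=-0.790: |R|=0.78952 <1
  x=-0.715: |R|=0.75971 <1
  x=-0.714: |R|=0.75938 <1
  x=-0.589: |R|=0.73314 <1
  x=-1.421: |R|=1.45401 >1
  x=-1.245: |R|=1.19431 >1
  x=-1.181: |R|=1.11414 >1
Stable set (-1.0769, 0).

(-1.0769,0); λ=-7 ⇒ h* = (14/13)/7 = 0.1538.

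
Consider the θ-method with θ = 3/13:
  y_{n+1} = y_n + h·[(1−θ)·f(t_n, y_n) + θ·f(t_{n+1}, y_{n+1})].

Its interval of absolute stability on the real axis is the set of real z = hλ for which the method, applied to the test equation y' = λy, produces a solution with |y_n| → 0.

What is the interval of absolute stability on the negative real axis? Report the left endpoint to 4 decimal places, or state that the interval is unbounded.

(-3.7143, 0).

Set f=λy, z=hλ:
  y_{n+1} = y_n + z·[10/13·y_n + 3/13·y_{n+1}] ⇒ (1 − 3/13z)y_{n+1} = (1 + 10/13z)y_n
  Hence R(z) = (1 + 10/13z)/(1 − 3/13z).

Need |R(x)|<1, x<0.
x=-1.2: |R|=0.0602
R=−1: 1+10/13x = −1+3/13x ⇒ -7/13x=2 ⇒ x=2/(-7/13)=-3.7143
Confirm numerically:
  x=-3.653: |R|=0.98209 <1
  x=-2.895: |R|=0.73553 <1
  x=-2.443: |R|=0.56225 <1
  x=-2.160: |R|=0.44148 <1
  x=-4.110: |R|=1.10936 >1
  x=-3.980: |R|=1.07458 >1
  x=-3.845: |R|=1.03729 >1
Interval (-3.7143, 0).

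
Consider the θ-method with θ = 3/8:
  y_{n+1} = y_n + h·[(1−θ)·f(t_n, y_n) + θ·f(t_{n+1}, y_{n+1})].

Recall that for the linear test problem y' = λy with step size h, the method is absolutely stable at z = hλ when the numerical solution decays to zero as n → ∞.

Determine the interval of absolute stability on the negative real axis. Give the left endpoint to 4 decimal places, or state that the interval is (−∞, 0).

Set f=λy, z=hλ:
  y_{n+1} = y_n + z·[5/8·y_n + 3/8·y_{n+1}] ⇒ (1 − 3/8z)y_{n+1} = (1 + 5/8z)y_n
  R(z) = (1 + 5/8z)/(1 − 3/8z).

Boundary: |R(x)|=1, x<0.
x=-0.91: |R|=0.3215
R=−1: 1+5/8x = −1+3/8x ⇒ -1/4x=2 ⇒ x=2/(-1/4)=-8.0000
Confirm numerically:
  x=-7.929: |R|=0.99553 <1
  x=-5.125: |R|=0.75401 <1
  x=-3.684: |R|=0.54692 <1
  x=-8.354: |R|=1.02141 >1
  x=-8.283: |R|=1.01723 >1
  x=-8.126: |R|=1.00778 >1
So |R|<1 on (-8.0000, 0).

z∈(-8.0000,0).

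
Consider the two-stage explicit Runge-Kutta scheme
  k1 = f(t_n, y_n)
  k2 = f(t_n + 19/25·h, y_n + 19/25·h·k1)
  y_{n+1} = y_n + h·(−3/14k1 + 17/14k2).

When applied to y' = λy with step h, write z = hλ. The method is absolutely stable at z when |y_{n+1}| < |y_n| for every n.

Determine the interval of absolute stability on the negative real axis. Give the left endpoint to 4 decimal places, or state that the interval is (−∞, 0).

With y'=λy (z=hλ):
  k1=λy_n ⇒ h·k1=z·y_n;  k2=λ(1+19/25z)y_n ⇒ h·k2=z(1+19/25z)y_n
  y_{n+1}/y_n = 1 − 3/14z + 17/14z(1+19/25z) = 1 + z + 323/350z²
  Hence R(z) = 1 + z + 323/350z².

Find x<0 with |R(x)|<1.
x=-0.96: |R|=0.8905
R=1: x+323/350x²=0 ⇒ x=−350/323=-1.0836; min R=1−1/(4·323/350)=0.7291>−1
Confirm numerically:
  x=-1.051: |R|=0.96839 <1
  x=-0.767: |R|=0.77591 <1
  x=-0.752: |R|=0.76988 <1
  x=-0.564: |R|=0.72956 <1
  x=-1.293: |R|=1.24988 >1
  x=-1.127: |R|=1.04515 >1
Stable set (-1.0836, 0).

(-1.0836, 0).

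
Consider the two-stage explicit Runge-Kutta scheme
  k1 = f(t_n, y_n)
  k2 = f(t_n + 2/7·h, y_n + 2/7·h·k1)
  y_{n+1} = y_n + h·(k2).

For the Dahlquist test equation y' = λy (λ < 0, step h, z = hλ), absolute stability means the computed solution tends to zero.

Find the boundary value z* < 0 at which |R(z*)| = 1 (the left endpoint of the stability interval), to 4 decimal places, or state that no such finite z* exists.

left endpoint -3.5000.

On y'=λy, z=hλ:
  k1=λy_n ⇒ h·k1=z·y_n;  k2=λ(1+2/7z)y_n ⇒ h·k2=z(1+2/7z)y_n
  y_{n+1}/y_n = 1 + z(1+2/7z) = 1 + z + 2/7z²
  R(z) = 1 + z + 2/7z².

Boundary: |R(x)|=1, x<0.
x=-1.31: |R|=0.1803
R=1: x+2/7x²=0 ⇒ x=−7/2=-3.5000; min R=1−1/(4·2/7)=0.1250>−1
Confirm numerically:
  x=-2.529: |R|=0.29838 <1
  x=-1.951: |R|=0.13654 <1
  x=-1.732: |R|=0.12509 <1
  x=-4.025: |R|=1.60375 >1
  x=-4.014: |R|=1.58948 >1
  x=-3.919: |R|=1.46916 >1
Interval (-3.5000, 0).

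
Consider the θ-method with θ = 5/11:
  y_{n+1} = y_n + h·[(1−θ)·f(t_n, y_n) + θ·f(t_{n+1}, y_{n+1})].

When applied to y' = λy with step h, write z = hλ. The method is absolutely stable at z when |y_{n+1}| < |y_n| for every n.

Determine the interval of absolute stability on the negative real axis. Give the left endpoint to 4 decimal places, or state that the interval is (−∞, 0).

Test eqn y'=λy, z=hλ:
  y_{n+1} = y_n + z·[6/11·y_n + 5/11·y_{n+1}] ⇒ (1 − 5/11z)y_{n+1} = (1 + 6/11z)y_n
  ⇒ R(z) = (1 + 6/11z)/(1 − 5/11z).

Find x<0 with |R(x)|<1.
x=-1.2: |R|=0.2235
R=−1: 1+6/11x = −1+5/11x ⇒ -1/11x=2 ⇒ x=2/(-1/11)=-22.0000
Confirm numerically:
  x=-21.142: |R|=0.99265 <1
  x=-13.782: |R|=0.89716 <1
  x=-13.064: |R|=0.88291 <1
  x=-12.145: |R|=0.86260 <1
  x=-22.502: |R|=1.00406 >1
  x=-22.229: |R|=1.00187 >1
  x=-22.199: |R|=1.00163 >1
So |R|<1 on (-22.0000, 0).

z∈(-22.0000,0).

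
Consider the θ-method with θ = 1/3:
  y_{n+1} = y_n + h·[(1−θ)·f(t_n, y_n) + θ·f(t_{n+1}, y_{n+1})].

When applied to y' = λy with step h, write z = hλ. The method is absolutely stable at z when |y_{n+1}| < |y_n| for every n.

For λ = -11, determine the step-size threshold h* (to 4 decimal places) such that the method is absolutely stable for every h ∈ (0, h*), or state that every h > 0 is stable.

Test eqn y'=λy, z=hλ:
  y_{n+1} = y_n + z·[2/3·y_n + 1/3·y_{n+1}] ⇒ (1 − 1/3z)y_{n+1} = (1 + 2/3z)y_n
  R(z) = (1 + 2/3z)/(1 − 1/3z).

Boundary: |R(x)|=1, x<0.
x=-1.11: |R|=0.1898
R=−1: 1+2/3x = −1+1/3x ⇒ -1/3x=2 ⇒ x=2/(-1/3)=-6.0000
Confirm numerically:
  x=-3.942: |R|=0.70354 <1
  x=-3.737: |R|=0.66409 <1
  x=-2.782: |R|=0.44345 <1
  x=-6.345: |R|=1.03692 >1
  x=-6.300: |R|=1.03226 >1
  x=-6.162: |R|=1.01768 >1
Interval (-6.0000, 0).

(-6.0000,0); λ=-11 ⇒ h* = (6)/11 = 0.5455.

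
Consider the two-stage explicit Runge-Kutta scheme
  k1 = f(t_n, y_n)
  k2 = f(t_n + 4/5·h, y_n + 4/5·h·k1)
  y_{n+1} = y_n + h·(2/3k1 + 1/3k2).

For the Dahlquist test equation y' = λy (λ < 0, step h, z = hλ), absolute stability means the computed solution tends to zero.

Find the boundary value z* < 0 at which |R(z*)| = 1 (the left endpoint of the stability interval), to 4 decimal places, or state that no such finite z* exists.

left endpoint -3.7500.

Test eqn y'=λy, z=hλ:
  k1=λy_n ⇒ h·k1=z·y_n;  k2=λ(1+4/5z)y_n ⇒ h·k2=z(1+4/5z)y_n
  y_{n+1}/y_n = 1 + 2/3z + 1/3z(1+4/5z) = 1 + z + 4/15z²
  Hence R(z) = 1 + z + 4/15z².

Need |R(x)|<1, x<0.
x=-1.32: |R|=0.1446
R=1: x+4/15x²=0 ⇒ x=−15/4=-3.7500; min R=1−1/(4·4/15)=0.0625>−1
Confirm numerically:
  x=-2.690: |R|=0.23963 <1
  x=-2.656: |R|=0.22516 <1
  x=-2.421: |R|=0.14200 <1
  x=-2.227: |R|=0.09554 <1
  x=-4.065: |R|=1.34146 >1
  x=-3.797: |R|=1.04759 >1
Interval (-3.7500, 0).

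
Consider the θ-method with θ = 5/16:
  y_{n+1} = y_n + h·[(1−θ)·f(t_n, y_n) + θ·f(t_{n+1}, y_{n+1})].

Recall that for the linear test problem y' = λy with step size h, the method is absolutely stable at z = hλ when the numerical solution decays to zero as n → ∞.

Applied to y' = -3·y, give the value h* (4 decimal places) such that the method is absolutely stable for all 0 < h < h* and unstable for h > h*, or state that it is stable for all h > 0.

With y'=λy (z=hλ):
  y_{n+1} = y_n + z·[11/16·y_n + 5/16·y_{n+1}] ⇒ (1 − 5/16z)y_{n+1} = (1 + 11/16z)y_n
  R(z) = (1 + 11/16z)/(1 − 5/16z).

Solve |R(x)|<1 on ℝ⁻.
x=-1.64: |R|=0.0843
R=−1: 1+11/16x = −1+5/16x ⇒ -3/8x=2 ⇒ x=2/(-3/8)=-5.3333
Confirm numerically:
  x=-4.791: |R|=0.91856 <1
  x=-3.001: |R|=0.54865 <1
  x=-2.810: |R|=0.49617 <1
  x=-5.801: |R|=1.06235 >1
  x=-5.783: |R|=1.06007 >1
  x=-5.414: |R|=1.01124 >1
Interval (-5.3333, 0).

(-5.3333,0); λ=-3 ⇒ h* = (16/3)/3 = 1.7778.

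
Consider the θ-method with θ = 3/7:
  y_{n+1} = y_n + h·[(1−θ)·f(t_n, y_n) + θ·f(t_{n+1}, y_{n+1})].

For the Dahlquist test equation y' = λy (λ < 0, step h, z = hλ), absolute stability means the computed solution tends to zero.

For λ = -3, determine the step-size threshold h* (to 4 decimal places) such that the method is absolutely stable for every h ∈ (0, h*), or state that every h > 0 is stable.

On y'=λy, z=hλ:
  y_{n+1} = y_n + z·[4/7·y_n + 3/7·y_{n+1}] ⇒ (1 − 3/7z)y_{n+1} = (1 + 4/7z)y_n
  ⇒ R(z) = (1 + 4/7z)/(1 − 3/7z).

Find x<0 with |R(x)|<1.
x=-1.25: |R|=0.1860
R=−1: 1+4/7x = −1+3/7x ⇒ -1/7x=2 ⇒ x=2/(-1/7)=-14.0000
Confirm numerically:
  x=-11.670: |R|=0.94454 <1
  x=-7.671: |R|=0.78912 <1
  x=-6.415: |R|=0.71099 <1
  x=-5.800: |R|=0.66393 <1
  x=-14.443: |R|=1.00880 >1
  x=-14.437: |R|=1.00869 >1
  x=-14.132: |R|=1.00267 >1
So |R|<1 on (-14.0000, 0).

(-14.0000,0); λ=-3 ⇒ h* = (14)/3 = 4.6667.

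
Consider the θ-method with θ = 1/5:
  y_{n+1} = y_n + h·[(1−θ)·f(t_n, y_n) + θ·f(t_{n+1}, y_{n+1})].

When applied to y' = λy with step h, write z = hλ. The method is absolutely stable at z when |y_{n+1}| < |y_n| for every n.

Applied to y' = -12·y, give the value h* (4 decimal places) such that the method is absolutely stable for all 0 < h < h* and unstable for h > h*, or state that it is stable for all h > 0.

Test eqn y'=λy, z=hλ:
  y_{n+1} = y_n + z·[4/5·y_n + 1/5·y_{n+1}] ⇒ (1 − 1/5z)y_{n+1} = (1 + 4/5z)y_n
  R(z) = (1 + 4/5z)/(1 − 1/5z).

Find x<0 with |R(x)|<1.
x=-0.65: |R|=0.4248
R=−1: 1+4/5x = −1+1/5x ⇒ -3/5x=2 ⇒ x=2/(-3/5)=-3.3333
Confirm numerically:
  x=-2.876: |R|=0.82580 <1
  x=-2.673: |R|=0.74182 <1
  x=-2.431: |R|=0.63572 <1
  x=-1.675: |R|=0.25468 <1
  x=-3.893: |R|=1.18880 >1
  x=-3.837: |R|=1.17099 >1
  x=-3.517: |R|=1.06469 >1
Interval (-3.3333, 0).

(-3.3333,0); λ=-12 ⇒ h* = (10/3)/12 = 0.2778.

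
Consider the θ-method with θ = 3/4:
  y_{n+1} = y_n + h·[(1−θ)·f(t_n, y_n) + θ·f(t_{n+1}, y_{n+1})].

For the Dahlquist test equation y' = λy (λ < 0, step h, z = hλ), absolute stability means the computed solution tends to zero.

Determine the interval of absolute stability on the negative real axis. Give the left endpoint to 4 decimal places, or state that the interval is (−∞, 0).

With y'=λy (z=hλ):
  y_{n+1} = y_n + z·[1/4·y_n + 3/4·y_{n+1}] ⇒ (1 − 3/4z)y_{n+1} = (1 + 1/4z)y_n
  ⇒ R(z) = (1 + 1/4z)/(1 − 3/4z).

Find x<0 with |R(x)|<1.
x=-1.47: |R|=0.3008
x=-2: |R|=0.2000
x=-10: |R|=0.1765
x=-100: |R|=0.3158
θ=3/4≥1/2 ⇒ |1+1/4x|<|1−3/4x| ∀x<0 ⇒ interval (−∞,0).

unbounded; (−∞, 0).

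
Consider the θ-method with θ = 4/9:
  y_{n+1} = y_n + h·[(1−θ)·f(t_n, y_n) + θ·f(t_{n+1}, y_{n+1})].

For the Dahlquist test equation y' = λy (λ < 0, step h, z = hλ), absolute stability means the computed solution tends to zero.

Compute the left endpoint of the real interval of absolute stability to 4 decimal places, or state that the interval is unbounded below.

left endpoint -18.0000.

On y'=λy, z=hλ:
  y_{n+1} = y_n + z·[5/9·y_n + 4/9·y_{n+1}] ⇒ (1 − 4/9z)y_{n+1} = (1 + 5/9z)y_n
  so R(z) = (1 + 5/9z)/(1 − 4/9z).

Boundary: |R(x)|=1, x<0.
x=-1.11: |R|=0.2567
R=−1: 1+5/9x = −1+4/9x ⇒ -1/9x=2 ⇒ x=2/(-1/9)=-18.0000
Confirm numerically:
  x=-15.038: |R|=0.95717 <1
  x=-12.972: |R|=0.91742 <1
  x=-11.896: |R|=0.89212 <1
  x=-7.660: |R|=0.73915 <1
  x=-18.581: |R|=1.00697 >1
  x=-18.410: |R|=1.00496 >1
  x=-18.107: |R|=1.00131 >1
So |R|<1 on (-18.0000, 0).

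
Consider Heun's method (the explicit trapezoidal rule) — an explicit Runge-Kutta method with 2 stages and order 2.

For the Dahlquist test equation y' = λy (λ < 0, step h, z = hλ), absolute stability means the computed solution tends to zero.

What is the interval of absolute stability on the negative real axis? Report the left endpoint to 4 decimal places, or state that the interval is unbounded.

(-2.0000, 0).

Test eqn y'=λy, z=hλ:
  order 2, 2-stage ⇒ R(z)=1+z+z^2/2
  (e.g. R(-0.77)=0.52645, |R|=0.52645)

Need |R(x)|<1, x<0.
x=-0.77: |R|=0.5264
|R(-1.84)|=0.8528 |R(-0.74)|=0.5338 |R(-0.59)|=0.5840
Bisect:
  x_lo=-2.6656 |R|=1.8872  x_hi=-0.3249 |R|=0.7279
  mid=-1.49528 |R|=0.62265 →hi
  mid=-2.08045 |R|=1.08369 →lo
  mid=-1.78786 |R|=0.81036 →hi
  mid=-1.93416 |R|=0.93633 →hi
  mid=-2.00730 |R|=1.00733 →lo
  mid=-1.97073 |R|=0.97116 →hi
  mid=-1.98902 |R|=0.98908 →hi
  ...
  [-2.00002,-1.99988] ⇒ x*=-2.0000
Stable set (-2.0000, 0).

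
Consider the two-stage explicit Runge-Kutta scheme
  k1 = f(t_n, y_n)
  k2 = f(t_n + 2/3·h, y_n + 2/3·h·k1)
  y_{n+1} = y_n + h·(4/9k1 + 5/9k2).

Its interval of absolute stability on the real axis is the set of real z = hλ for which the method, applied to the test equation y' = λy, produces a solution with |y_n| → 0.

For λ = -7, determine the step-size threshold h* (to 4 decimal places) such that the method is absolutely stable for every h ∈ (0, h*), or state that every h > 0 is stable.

(-2.7000,0); λ=-7 ⇒ h* = (27/10)/7 = 0.3857.

Test eqn y'=λy, z=hλ:
  k1=λy_n ⇒ h·k1=z·y_n;  k2=λ(1+2/3z)y_n ⇒ h·k2=z(1+2/3z)y_n
  y_{n+1}/y_n = 1 + 4/9z + 5/9z(1+2/3z) = 1 + z + 10/27z²
  Hence R(z) = 1 + z + 10/27z².

Need |R(x)|<1, x<0.
x=-0.4: |R|=0.6593
R=1: x+10/27x²=0 ⇒ x=−27/10=-2.7000; min R=1−1/(4·10/27)=0.3250>−1
Confirm numerically:
  x=-2.650: |R|=0.95093 <1
  x=-1.839: |R|=0.41356 <1
  x=-1.740: |R|=0.38133 <1
  x=-1.651: |R|=0.35856 <1
  x=-3.299: |R|=1.73189 >1
  x=-3.134: |R|=1.50376 >1
  x=-2.742: |R|=1.04265 >1
Stable set (-2.7000, 0).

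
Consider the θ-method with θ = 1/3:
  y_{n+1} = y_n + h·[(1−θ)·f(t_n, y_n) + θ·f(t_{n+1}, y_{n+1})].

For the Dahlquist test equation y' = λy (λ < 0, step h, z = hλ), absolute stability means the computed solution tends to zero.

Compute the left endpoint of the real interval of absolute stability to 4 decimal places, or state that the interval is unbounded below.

With y'=λy (z=hλ):
  y_{n+1} = y_n + z·[2/3·y_n + 1/3·y_{n+1}] ⇒ (1 − 1/3z)y_{n+1} = (1 + 2/3z)y_n
  ⇒ R(z) = (1 + 2/3z)/(1 − 1/3z).

Need |R(x)|<1, x<0.
x=-0.52: |R|=0.5568
R=−1: 1+2/3x = −1+1/3x ⇒ -1/3x=2 ⇒ x=2/(-1/3)=-6.0000
Confirm numerically:
  x=-5.687: |R|=0.96397 <1
  x=-4.544: |R|=0.80700 <1
  x=-3.568: |R|=0.62972 <1
  x=-6.581: |R|=1.06064 >1
  x=-6.565: |R|=1.05907 >1
  x=-6.468: |R|=1.04943 >1
So |R|<1 on (-6.0000, 0).

left endpoint -6.0000.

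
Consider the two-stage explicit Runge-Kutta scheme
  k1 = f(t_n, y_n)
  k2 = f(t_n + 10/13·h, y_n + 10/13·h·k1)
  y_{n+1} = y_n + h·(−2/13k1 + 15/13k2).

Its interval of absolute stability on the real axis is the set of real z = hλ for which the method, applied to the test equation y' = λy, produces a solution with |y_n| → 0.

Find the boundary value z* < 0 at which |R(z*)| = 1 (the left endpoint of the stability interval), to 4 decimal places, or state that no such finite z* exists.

left endpoint -1.1267.

Set f=λy, z=hλ:
  k1=λy_n ⇒ h·k1=z·y_n;  k2=λ(1+10/13z)y_n ⇒ h·k2=z(1+10/13z)y_n
  y_{n+1}/y_n = 1 − 2/13z + 15/13z(1+10/13z) = 1 + z + 150/169z²
  so R(z) = 1 + z + 150/169z².

Need |R(x)|<1, x<0.
x=-0.95: |R|=0.8510
R=1: x+150/169x²=0 ⇒ x=−169/150=-1.1267; min R=1−1/(4·150/169)=0.7183>−1
Confirm numerically:
  x=-0.988: |R|=0.87840 <1
  x=-0.965: |R|=0.86153 <1
  x=-0.562: |R|=0.71833 <1
  x=-1.355: |R|=1.27461 >1
  x=-1.170: |R|=1.04500 >1
So |R|<1 on (-1.1267, 0).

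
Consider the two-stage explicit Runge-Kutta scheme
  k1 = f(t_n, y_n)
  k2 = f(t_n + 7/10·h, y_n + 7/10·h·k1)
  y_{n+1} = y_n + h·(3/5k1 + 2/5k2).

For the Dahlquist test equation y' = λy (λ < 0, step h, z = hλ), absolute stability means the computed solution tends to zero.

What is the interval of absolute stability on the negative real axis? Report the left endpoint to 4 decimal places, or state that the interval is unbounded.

(-3.5714, 0).

Test eqn y'=λy, z=hλ:
  k1=λy_n ⇒ h·k1=z·y_n;  k2=λ(1+7/10z)y_n ⇒ h·k2=z(1+7/10z)y_n
  y_{n+1}/y_n = 1 + 3/5z + 2/5z(1+7/10z) = 1 + z + 7/25z²
  ⇒ R(z) = 1 + z + 7/25z².

Boundary: |R(x)|=1, x<0.
x=-1.35: |R|=0.1603
R=1: x+7/25x²=0 ⇒ x=−25/7=-3.5714; min R=1−1/(4·7/25)=0.1071>−1
Confirm numerically:
  x=-3.132: |R|=0.61464 <1
  x=-2.953: |R|=0.48866 <1
  x=-2.813: |R|=0.40263 <1
  x=-2.424: |R|=0.22122 <1
  x=-4.063: |R|=1.55923 >1
  x=-3.796: |R|=1.23869 >1
  x=-3.685: |R|=1.11718 >1
Interval (-3.5714, 0).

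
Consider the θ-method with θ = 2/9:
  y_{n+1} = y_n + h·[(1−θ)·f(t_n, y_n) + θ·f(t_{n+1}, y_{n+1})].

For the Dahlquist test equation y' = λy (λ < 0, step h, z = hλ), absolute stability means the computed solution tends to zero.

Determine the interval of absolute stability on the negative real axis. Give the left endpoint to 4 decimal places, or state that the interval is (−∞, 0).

z∈(-3.6000,0).

Test eqn y'=λy, z=hλ:
  y_{n+1} = y_n + z·[7/9·y_n + 2/9·y_{n+1}] ⇒ (1 − 2/9z)y_{n+1} = (1 + 7/9z)y_n
  ⇒ R(z) = (1 + 7/9z)/(1 − 2/9z).

Need |R(x)|<1, x<0.
x=-1.14: |R|=0.0904
R=−1: 1+7/9x = −1+2/9x ⇒ -5/9x=2 ⇒ x=2/(-5/9)=-3.6000
Confirm numerically:
  x=-3.007: |R|=0.80252 <1
  x=-2.868: |R|=0.75163 <1
  x=-1.766: |R|=0.26827 <1
  x=-4.046: |R|=1.13047 >1
  x=-3.802: |R|=1.06083 >1
  x=-3.751: |R|=1.04575 >1
Interval (-3.6000, 0).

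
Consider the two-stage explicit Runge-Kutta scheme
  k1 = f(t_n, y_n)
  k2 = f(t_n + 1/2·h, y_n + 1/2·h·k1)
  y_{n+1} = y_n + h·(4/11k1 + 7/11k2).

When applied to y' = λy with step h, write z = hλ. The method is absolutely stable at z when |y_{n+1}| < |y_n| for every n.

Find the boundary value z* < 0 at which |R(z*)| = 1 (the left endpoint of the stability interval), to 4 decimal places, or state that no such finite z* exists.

With y'=λy (z=hλ):
  k1=λy_n ⇒ h·k1=z·y_n;  k2=λ(1+1/2z)y_n ⇒ h·k2=z(1+1/2z)y_n
  y_{n+1}/y_n = 1 + 4/11z + 7/11z(1+1/2z) = 1 + z + 7/22z²
  Hence R(z) = 1 + z + 7/22z².

Boundary: |R(x)|=1, x<0.
x=-0.98: |R|=0.3256
R=1: x+7/22x²=0 ⇒ x=−22/7=-3.1429; min R=1−1/(4·7/22)=0.2143>−1
Confirm numerically:
  x=-2.705: |R|=0.62314 <1
  x=-1.799: |R|=0.23076 <1
  x=-1.642: |R|=0.21587 <1
  x=-1.478: |R|=0.21706 <1
  x=-3.402: |R|=1.28051 >1
  x=-3.365: |R|=1.23784 >1
  x=-3.362: |R|=1.23442 >1
Stable set (-3.1429, 0).

z* = -3.1429.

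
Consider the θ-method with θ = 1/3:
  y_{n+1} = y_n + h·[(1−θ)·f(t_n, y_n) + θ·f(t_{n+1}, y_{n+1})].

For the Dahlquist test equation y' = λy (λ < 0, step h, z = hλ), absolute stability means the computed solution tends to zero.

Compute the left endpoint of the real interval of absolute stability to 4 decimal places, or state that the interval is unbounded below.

On y'=λy, z=hλ:
  y_{n+1} = y_n + z·[2/3·y_n + 1/3·y_{n+1}] ⇒ (1 − 1/3z)y_{n+1} = (1 + 2/3z)y_n
  so R(z) = (1 + 2/3z)/(1 − 1/3z).

Boundary: |R(x)|=1, x<0.
x=-1.25: |R|=0.1176
R=−1: 1+2/3x = −1+1/3x ⇒ -1/3x=2 ⇒ x=2/(-1/3)=-6.0000
Confirm numerically:
  x=-5.511: |R|=0.94254 <1
  x=-5.287: |R|=0.91396 <1
  x=-2.845: |R|=0.46022 <1
  x=-2.562: |R|=0.38188 <1
  x=-6.542: |R|=1.05680 >1
  x=-6.390: |R|=1.04153 >1
Stable set (-6.0000, 0).

left endpoint -6.0000.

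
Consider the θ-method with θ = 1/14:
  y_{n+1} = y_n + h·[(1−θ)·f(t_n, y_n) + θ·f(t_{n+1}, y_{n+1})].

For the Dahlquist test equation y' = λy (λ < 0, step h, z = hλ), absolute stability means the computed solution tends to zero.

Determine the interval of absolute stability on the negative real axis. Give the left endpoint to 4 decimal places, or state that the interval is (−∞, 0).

z∈(-2.3333,0).

On y'=λy, z=hλ:
  y_{n+1} = y_n + z·[13/14·y_n + 1/14·y_{n+1}] ⇒ (1 − 1/14z)y_{n+1} = (1 + 13/14z)y_n
  R(z) = (1 + 13/14z)/(1 − 1/14z).

Boundary: |R(x)|=1, x<0.
x=-1.53: |R|=0.3793
R=−1: 1+13/14x = −1+1/14x ⇒ -6/7x=2 ⇒ x=2/(-6/7)=-2.3333
Confirm numerically:
  x=-2.200: |R|=0.90123 <1
  x=-1.671: |R|=0.49282 <1
  x=-1.452: |R|=0.31556 <1
  x=-2.631: |R|=1.21478 >1
  x=-2.453: |R|=1.08728 >1
  x=-2.451: |R|=1.08583 >1
Interval (-2.3333, 0).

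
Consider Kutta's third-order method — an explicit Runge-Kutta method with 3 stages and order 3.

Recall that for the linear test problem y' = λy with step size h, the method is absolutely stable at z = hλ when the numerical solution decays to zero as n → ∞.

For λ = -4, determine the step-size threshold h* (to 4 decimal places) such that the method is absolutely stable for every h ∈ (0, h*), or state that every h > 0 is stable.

On y'=λy, z=hλ:
  order 3, 3-stage ⇒ R(z)=1+z+z^2/2+z^3/6
  (e.g. R(-0.33)=0.71846, |R|=0.71846)

Need |R(x)|<1, x<0.
x=-0.33: |R|=0.7185
|R(-2.72)|=1.3747 |R(-2.59)|=1.1316 |R(-1.06)|=0.3033
Bisect:
  x_lo=-3.0213 |R|=2.0536  x_hi=-0.2643 |R|=0.7676
  mid=-1.64276 |R|=0.03230 →hi
  mid=-2.33201 |R|=0.72656 →hi
  mid=-2.67664 |R|=1.29052 →lo
  mid=-2.50432 |R|=0.98621 →hi
  mid=-2.59048 |R|=1.13246 →lo
  mid=-2.54740 |R|=1.05790 →lo
  mid=-2.52586 |R|=1.02170 →lo
  mid=-2.51509 |R|=1.00386 →lo
  mid=-2.50971 |R|=0.99501 →hi
  ...
  [-2.51291,-2.51274] ⇒ x*=-2.5127
So |R|<1 on (-2.5127, 0).

(-2.5127,0); λ=-4 ⇒ h* = 0.6282.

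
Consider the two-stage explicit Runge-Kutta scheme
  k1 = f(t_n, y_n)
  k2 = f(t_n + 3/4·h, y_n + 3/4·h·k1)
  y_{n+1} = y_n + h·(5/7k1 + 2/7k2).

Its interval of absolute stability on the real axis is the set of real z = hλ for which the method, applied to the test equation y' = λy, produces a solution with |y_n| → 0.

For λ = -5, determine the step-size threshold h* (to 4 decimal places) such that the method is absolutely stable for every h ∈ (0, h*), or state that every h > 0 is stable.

(-4.6667,0); λ=-5 ⇒ h* = (14/3)/5 = 0.9333.

Test eqn y'=λy, z=hλ:
  k1=λy_n ⇒ h·k1=z·y_n;  k2=λ(1+3/4z)y_n ⇒ h·k2=z(1+3/4z)y_n
  y_{n+1}/y_n = 1 + 5/7z + 2/7z(1+3/4z) = 1 + z + 3/14z²
  R(z) = 1 + z + 3/14z².

Find x<0 with |R(x)|<1.
x=-0.86: |R|=0.2985
R=1: x+3/14x²=0 ⇒ x=−14/3=-4.6667; min R=1−1/(4·3/14)=-0.1667>−1
Confirm numerically:
  x=-4.145: |R|=0.53665 <1
  x=-2.562: |R|=0.15546 <1
  x=-2.211: |R|=0.16346 <1
  x=-5.249: |R|=1.65500 >1
  x=-5.177: |R|=1.56614 >1
  x=-4.942: |R|=1.29158 >1
Interval (-4.6667, 0).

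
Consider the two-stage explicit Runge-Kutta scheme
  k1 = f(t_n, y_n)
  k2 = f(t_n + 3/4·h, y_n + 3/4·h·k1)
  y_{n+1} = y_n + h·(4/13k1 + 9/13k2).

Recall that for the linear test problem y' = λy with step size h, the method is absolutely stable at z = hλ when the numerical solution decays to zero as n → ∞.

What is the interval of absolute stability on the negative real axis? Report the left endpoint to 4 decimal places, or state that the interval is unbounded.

Test eqn y'=λy, z=hλ:
  k1=λy_n ⇒ h·k1=z·y_n;  k2=λ(1+3/4z)y_n ⇒ h·k2=z(1+3/4z)y_n
  y_{n+1}/y_n = 1 + 4/13z + 9/13z(1+3/4z) = 1 + z + 27/52z²
  Hence R(z) = 1 + z + 27/52z².

Find x<0 with |R(x)|<1.
x=-0.67: |R|=0.5631
R=1: x+27/52x²=0 ⇒ x=−52/27=-1.9259; min R=1−1/(4·27/52)=0.5185>−1
Confirm numerically:
  x=-1.656: |R|=0.76791 <1
  x=-1.115: |R|=0.53052 <1
  x=-1.081: |R|=0.52575 <1
  x=-2.487: |R|=1.72453 >1
  x=-2.068: |R|=1.15255 >1
So |R|<1 on (-1.9259, 0).

z∈(-1.9259,0).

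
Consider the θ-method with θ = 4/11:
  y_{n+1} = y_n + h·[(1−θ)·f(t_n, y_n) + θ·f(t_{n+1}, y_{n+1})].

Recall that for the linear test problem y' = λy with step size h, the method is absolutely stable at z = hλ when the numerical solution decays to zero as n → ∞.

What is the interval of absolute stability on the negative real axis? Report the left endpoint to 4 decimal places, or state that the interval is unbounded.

z∈(-7.3333,0).

With y'=λy (z=hλ):
  y_{n+1} = y_n + z·[7/11·y_n + 4/11·y_{n+1}] ⇒ (1 − 4/11z)y_{n+1} = (1 + 7/11z)y_n
  ⇒ R(z) = (1 + 7/11z)/(1 − 4/11z).

Find x<0 with |R(x)|<1.
x=-1.69: |R|=0.0467
R=−1: 1+7/11x = −1+4/11x ⇒ -3/11x=2 ⇒ x=2/(-3/11)=-7.3333
Confirm numerically:
  x=-5.932: |R|=0.87894 <1
  x=-5.690: |R|=0.85397 <1
  x=-4.074: |R|=0.64178 <1
  x=-7.819: |R|=1.03446 >1
  x=-7.582: |R|=1.01805 >1
Stable set (-7.3333, 0).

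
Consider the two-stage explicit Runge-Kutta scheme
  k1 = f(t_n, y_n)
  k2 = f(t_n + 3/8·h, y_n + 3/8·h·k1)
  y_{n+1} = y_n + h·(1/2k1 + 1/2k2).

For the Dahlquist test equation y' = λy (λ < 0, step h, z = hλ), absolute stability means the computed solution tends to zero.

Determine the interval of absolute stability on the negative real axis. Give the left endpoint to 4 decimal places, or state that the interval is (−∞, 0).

Set f=λy, z=hλ:
  k1=λy_n ⇒ h·k1=z·y_n;  k2=λ(1+3/8z)y_n ⇒ h·k2=z(1+3/8z)y_n
  y_{n+1}/y_n = 1 + 1/2z + 1/2z(1+3/8z) = 1 + z + 3/16z²
  ⇒ R(z) = 1 + z + 3/16z².

Solve |R(x)|<1 on ℝ⁻.
x=-0.43: |R|=0.6047
R=1: x+3/16x²=0 ⇒ x=−16/3=-5.3333; min R=1−1/(4·3/16)=-0.3333>−1
Confirm numerically:
  x=-4.115: |R|=0.05998 <1
  x=-3.160: |R|=0.28770 <1
  x=-2.148: |R|=0.28289 <1
  x=-5.773: |R|=1.47591 >1
  x=-5.671: |R|=1.35905 >1
  x=-5.664: |R|=1.35117 >1
Interval (-5.3333, 0).

(-5.3333, 0).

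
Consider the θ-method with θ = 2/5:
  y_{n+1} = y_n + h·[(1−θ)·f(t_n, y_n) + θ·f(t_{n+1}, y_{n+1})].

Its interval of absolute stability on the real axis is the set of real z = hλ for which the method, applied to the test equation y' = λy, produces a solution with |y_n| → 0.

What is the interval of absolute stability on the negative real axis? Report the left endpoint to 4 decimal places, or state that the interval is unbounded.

Set f=λy, z=hλ:
  y_{n+1} = y_n + z·[3/5·y_n + 2/5·y_{n+1}] ⇒ (1 − 2/5z)y_{n+1} = (1 + 3/5z)y_n
  ⇒ R(z) = (1 + 3/5z)/(1 − 2/5z).

Need |R(x)|<1, x<0.
x=-0.59: |R|=0.5227
R=−1: 1+3/5x = −1+2/5x ⇒ -1/5x=2 ⇒ x=2/(-1/5)=-10.0000
Confirm numerically:
  x=-9.904: |R|=0.99613 <1
  x=-8.184: |R|=0.91501 <1
  x=-7.624: |R|=0.88266 <1
  x=-5.039: |R|=0.67098 <1
  x=-10.564: |R|=1.02159 >1
  x=-10.107: |R|=1.00424 >1
So |R|<1 on (-10.0000, 0).

z∈(-10.0000,0).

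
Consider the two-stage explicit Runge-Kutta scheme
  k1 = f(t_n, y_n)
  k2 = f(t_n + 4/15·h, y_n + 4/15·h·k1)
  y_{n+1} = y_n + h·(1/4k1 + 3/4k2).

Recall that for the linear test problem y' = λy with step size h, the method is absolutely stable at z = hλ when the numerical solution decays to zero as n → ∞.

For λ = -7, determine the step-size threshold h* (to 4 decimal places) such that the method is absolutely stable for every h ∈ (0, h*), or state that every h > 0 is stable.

(-5.0000,0); λ=-7 ⇒ h* = (5)/7 = 0.7143.

With y'=λy (z=hλ):
  k1=λy_n ⇒ h·k1=z·y_n;  k2=λ(1+4/15z)y_n ⇒ h·k2=z(1+4/15z)y_n
  y_{n+1}/y_n = 1 + 1/4z + 3/4z(1+4/15z) = 1 + z + 1/5z²
  R(z) = 1 + z + 1/5z².

Boundary: |R(x)|=1, x<0.
x=-1.38: |R|=0.0009
R=1: x+1/5x²=0 ⇒ x=−5=-5.0000; min R=1−1/(4·1/5)=-0.2500>−1
Confirm numerically:
  x=-3.248: |R|=0.13810 <1
  x=-3.001: |R|=0.19980 <1
  x=-2.786: |R|=0.23364 <1
  x=-5.446: |R|=1.48578 >1
  x=-5.192: |R|=1.19937 >1
Interval (-5.0000, 0).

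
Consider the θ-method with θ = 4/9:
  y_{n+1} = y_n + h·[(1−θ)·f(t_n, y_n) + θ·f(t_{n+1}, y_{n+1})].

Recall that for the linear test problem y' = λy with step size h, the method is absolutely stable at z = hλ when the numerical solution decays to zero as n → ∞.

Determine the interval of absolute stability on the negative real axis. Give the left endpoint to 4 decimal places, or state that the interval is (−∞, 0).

z∈(-18.0000,0).

On y'=λy, z=hλ:
  y_{n+1} = y_n + z·[5/9·y_n + 4/9·y_{n+1}] ⇒ (1 − 4/9z)y_{n+1} = (1 + 5/9z)y_n
  Hence R(z) = (1 + 5/9z)/(1 − 4/9z).

Need |R(x)|<1, x<0.
x=-1.32: |R|=0.1681
R=−1: 1+5/9x = −1+4/9x ⇒ -1/9x=2 ⇒ x=2/(-1/9)=-18.0000
Confirm numerically:
  x=-15.156: |R|=0.95915 <1
  x=-11.045: |R|=0.86922 <1
  x=-10.044: |R|=0.83821 <1
  x=-8.984: |R|=0.79936 <1
  x=-18.456: |R|=1.00551 >1
  x=-18.192: |R|=1.00235 >1
  x=-18.058: |R|=1.00071 >1
So |R|<1 on (-18.0000, 0).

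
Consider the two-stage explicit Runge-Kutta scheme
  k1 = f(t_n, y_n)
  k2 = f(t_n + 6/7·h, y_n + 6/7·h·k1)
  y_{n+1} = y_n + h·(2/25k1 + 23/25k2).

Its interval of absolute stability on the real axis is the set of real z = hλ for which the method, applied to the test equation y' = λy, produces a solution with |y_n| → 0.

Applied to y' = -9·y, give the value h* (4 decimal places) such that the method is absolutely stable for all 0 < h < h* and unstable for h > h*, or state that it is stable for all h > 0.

(-1.2681,0); λ=-9 ⇒ h* = (175/138)/9 = 0.1409.

Set f=λy, z=hλ:
  k1=λy_n ⇒ h·k1=z·y_n;  k2=λ(1+6/7z)y_n ⇒ h·k2=z(1+6/7z)y_n
  y_{n+1}/y_n = 1 + 2/25z + 23/25z(1+6/7z) = 1 + z + 138/175z²
  Hence R(z) = 1 + z + 138/175z².

Solve |R(x)|<1 on ℝ⁻.
x=-1.09: |R|=0.8469
R=1: x+138/175x²=0 ⇒ x=−175/138=-1.2681; min R=1−1/(4·138/175)=0.6830>−1
Confirm numerically:
  x=-0.966: |R|=0.76986 <1
  x=-0.605: |R|=0.68364 <1
  x=-0.596: |R|=0.68411 <1
  x=-1.802: |R|=1.75865 >1
  x=-1.423: |R|=1.17380 >1
Interval (-1.2681, 0).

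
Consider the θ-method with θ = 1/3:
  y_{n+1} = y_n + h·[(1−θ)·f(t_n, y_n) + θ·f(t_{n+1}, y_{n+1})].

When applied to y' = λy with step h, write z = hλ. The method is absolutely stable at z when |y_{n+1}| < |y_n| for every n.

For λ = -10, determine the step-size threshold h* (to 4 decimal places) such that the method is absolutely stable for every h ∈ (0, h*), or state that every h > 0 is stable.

With y'=λy (z=hλ):
  y_{n+1} = y_n + z·[2/3·y_n + 1/3·y_{n+1}] ⇒ (1 − 1/3z)y_{n+1} = (1 + 2/3z)y_n
  ⇒ R(z) = (1 + 2/3z)/(1 − 1/3z).

Boundary: |R(x)|=1, x<0.
x=-1.58: |R|=0.0349
R=−1: 1+2/3x = −1+1/3x ⇒ -1/3x=2 ⇒ x=2/(-1/3)=-6.0000
Confirm numerically:
  x=-4.944: |R|=0.86707 <1
  x=-3.993: |R|=0.71300 <1
  x=-3.156: |R|=0.53801 <1
  x=-3.054: |R|=0.51338 <1
  x=-6.380: |R|=1.04051 >1
  x=-6.115: |R|=1.01262 >1
Interval (-6.0000, 0).

(-6.0000,0); λ=-10 ⇒ h* = (6)/10 = 0.6000.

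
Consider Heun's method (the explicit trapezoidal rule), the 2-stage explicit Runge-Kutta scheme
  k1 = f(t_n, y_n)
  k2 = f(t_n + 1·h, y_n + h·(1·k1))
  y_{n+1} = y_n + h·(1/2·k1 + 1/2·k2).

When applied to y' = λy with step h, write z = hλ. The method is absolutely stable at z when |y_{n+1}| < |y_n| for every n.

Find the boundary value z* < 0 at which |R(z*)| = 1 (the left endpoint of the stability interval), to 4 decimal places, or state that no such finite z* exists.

Test eqn y'=λy, z=hλ:
  order 2, 2-stage ⇒ R(z)=1+z+z^2/2
  (e.g. R(-1.35)=0.56125, |R|=0.56125)

Solve |R(x)|<1 on ℝ⁻.
x=-1.35: |R|=0.5613
|R(-2.27)|=1.3064 |R(-2.13)|=1.1384 |R(-2.08)|=1.0832
Bisect:
  x_lo=-2.7513 |R|=2.0336  x_hi=-0.2725 |R|=0.7647
  mid=-1.51191 |R|=0.63102 →hi
  mid=-2.13163 |R|=1.14029 →lo
  mid=-1.82177 |R|=0.83765 →hi
  mid=-1.97670 |R|=0.97697 →hi
  mid=-2.05416 |R|=1.05563 →lo
  mid=-2.01543 |R|=1.01555 →lo
  mid=-1.99606 |R|=0.99607 →hi
  mid=-2.00575 |R|=1.00576 →lo
  ...
  [-2.00015,-2.00000] ⇒ x*=-2.0000
So |R|<1 on (-2.0000, 0).

left endpoint -2.0000.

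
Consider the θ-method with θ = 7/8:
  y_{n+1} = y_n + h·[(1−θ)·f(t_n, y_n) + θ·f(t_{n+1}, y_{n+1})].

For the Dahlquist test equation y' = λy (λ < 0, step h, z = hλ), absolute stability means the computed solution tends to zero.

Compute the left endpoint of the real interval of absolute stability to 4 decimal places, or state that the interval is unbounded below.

Set f=λy, z=hλ:
  y_{n+1} = y_n + z·[1/8·y_n + 7/8·y_{n+1}] ⇒ (1 − 7/8z)y_{n+1} = (1 + 1/8z)y_n
  so R(z) = (1 + 1/8z)/(1 − 7/8z).

Find x<0 with |R(x)|<1.
x=-1.36: |R|=0.3790
x=-2: |R|=0.2727
x=-10: |R|=0.0256
x=-100: |R|=0.1299
θ=7/8≥1/2 ⇒ |1+1/8x|<|1−7/8x| ∀x<0 ⇒ stable on all of ℝ⁻.

(−∞, 0) — no finite endpoint.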